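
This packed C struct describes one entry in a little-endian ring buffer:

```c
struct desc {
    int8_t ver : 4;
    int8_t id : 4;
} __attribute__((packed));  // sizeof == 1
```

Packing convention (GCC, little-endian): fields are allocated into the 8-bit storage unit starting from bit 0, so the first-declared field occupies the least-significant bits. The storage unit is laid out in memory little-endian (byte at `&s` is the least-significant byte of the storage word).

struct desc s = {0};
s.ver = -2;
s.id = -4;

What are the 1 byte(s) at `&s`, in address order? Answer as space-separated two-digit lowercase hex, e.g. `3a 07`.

ce

[0+:4] ver=-2 & 0xf = 0xe; word=0x0e
[4+:4] id=-4 & 0xf = 0xc; word=0xce
word = 0xce → little-endian bytes:
  [0]=0xce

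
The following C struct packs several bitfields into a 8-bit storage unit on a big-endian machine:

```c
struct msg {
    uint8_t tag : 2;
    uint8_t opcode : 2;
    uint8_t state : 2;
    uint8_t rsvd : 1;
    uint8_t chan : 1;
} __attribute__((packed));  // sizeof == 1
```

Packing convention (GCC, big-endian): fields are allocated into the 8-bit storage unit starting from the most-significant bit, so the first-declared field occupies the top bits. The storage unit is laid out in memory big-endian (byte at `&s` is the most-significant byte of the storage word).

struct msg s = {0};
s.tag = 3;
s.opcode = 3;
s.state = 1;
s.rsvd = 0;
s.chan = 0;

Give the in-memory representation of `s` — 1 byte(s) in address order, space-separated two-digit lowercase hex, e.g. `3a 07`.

tag:2 = 3 → 0x3 << 6 → word 0xc0
opcode:2 = 3 → 0x3 << 4 → word 0xf0
state:2 = 1 → 0x1 << 2 → word 0xf4
rsvd:1 = 0 → 0x0 << 1 → word 0xf4
chan:1 = 0 → 0x0 << 0 → word 0xf4
word = 0xf4 → big-endian bytes:
  [0]=0xf4

f4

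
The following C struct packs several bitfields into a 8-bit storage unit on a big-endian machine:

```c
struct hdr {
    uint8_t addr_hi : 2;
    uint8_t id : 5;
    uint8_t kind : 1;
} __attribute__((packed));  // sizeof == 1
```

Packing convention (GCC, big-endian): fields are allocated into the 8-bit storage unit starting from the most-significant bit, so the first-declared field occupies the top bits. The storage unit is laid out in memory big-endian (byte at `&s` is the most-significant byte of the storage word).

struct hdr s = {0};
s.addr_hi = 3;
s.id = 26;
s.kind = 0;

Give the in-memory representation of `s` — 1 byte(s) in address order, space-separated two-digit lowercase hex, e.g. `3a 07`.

f4

[6+:2] addr_hi=3 & 0x3 = 0x3; word=0xc0
[1+:5] id=26 & 0x1f = 0x1a; word=0xf4
[0+:1] kind=0 & 0x1 = 0x0; word=0xf4
word = 0xf4 → big-endian bytes:
  [0]=0xf4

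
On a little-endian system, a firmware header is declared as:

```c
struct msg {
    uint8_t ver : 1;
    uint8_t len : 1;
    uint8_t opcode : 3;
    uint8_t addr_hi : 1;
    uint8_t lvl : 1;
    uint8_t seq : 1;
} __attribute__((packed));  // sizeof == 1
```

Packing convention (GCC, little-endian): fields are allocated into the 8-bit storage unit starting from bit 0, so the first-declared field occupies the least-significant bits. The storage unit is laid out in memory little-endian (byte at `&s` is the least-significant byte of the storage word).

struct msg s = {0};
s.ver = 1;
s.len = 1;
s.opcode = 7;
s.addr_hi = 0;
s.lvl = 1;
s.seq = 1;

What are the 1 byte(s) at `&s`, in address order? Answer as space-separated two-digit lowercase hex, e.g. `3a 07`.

df

ver (1b) val=1 bits=0x1 at bit 0: 0x01
len (1b) val=1 bits=0x1 at bit 1: 0x03
opcode (3b) val=7 bits=0x7 at bit 2: 0x1f
addr_hi (1b) val=0 bits=0x0 at bit 5: 0x1f
lvl (1b) val=1 bits=0x1 at bit 6: 0x5f
seq (1b) val=1 bits=0x1 at bit 7: 0xdf
word = 0xdf → little-endian bytes:
  [0]=0xdf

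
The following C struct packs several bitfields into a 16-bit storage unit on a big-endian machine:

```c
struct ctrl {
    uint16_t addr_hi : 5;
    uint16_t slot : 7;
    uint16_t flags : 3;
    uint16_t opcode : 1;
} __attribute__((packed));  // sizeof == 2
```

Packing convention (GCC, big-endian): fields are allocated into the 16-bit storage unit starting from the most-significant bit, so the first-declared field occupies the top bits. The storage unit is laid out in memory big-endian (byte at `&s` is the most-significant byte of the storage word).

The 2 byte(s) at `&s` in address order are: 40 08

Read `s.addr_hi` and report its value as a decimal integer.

[0]=0x40 [1]=0x08 (big-endian) → word 0x4008
addr_hi:5 @ bit 11 → (0x4008>>11)&0x1f = 0x8  ←
slot:7 @ bit 4 → (0x4008>>4)&0x7f = 0x0
flags:3 @ bit 1 → (0x4008>>1)&0x7 = 0x4
opcode:1 @ bit 0 → (0x4008>>0)&0x1 = 0x0

8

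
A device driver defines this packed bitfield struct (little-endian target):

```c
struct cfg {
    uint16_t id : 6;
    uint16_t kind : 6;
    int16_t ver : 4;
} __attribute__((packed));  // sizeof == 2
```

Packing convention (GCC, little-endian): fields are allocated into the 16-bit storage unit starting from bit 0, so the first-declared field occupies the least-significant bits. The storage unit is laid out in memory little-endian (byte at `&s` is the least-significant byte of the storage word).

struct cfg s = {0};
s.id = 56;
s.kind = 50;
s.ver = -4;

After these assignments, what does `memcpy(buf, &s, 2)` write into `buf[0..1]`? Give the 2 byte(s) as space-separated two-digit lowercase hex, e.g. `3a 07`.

[0+:6] id=56 & 0x3f = 0x38; word=0x0038
[6+:6] kind=50 & 0x3f = 0x32; word=0x0cb8
[12+:4] ver=-4 & 0xf = 0xc; word=0xccb8
word = 0xccb8 → little-endian bytes:
  [0]=0xb8  [1]=0xcc

b8 cc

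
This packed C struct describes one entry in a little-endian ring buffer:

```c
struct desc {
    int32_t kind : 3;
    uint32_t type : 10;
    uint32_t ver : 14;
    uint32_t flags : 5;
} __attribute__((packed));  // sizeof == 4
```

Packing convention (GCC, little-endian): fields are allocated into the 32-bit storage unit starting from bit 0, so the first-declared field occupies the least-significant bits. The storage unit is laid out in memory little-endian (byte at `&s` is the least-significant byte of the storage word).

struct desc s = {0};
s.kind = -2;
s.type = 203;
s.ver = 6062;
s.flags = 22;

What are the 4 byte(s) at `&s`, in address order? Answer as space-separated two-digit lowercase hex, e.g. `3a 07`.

5e c6 f5 b2

kind (3b) val=-2 bits=0x6 at bit 0: 0x00000006
type (10b) val=203 bits=0xcb at bit 3: 0x0000065e
ver (14b) val=6062 bits=0x17ae at bit 13: 0x02f5c65e
flags (5b) val=22 bits=0x16 at bit 27: 0xb2f5c65e
word = 0xb2f5c65e → little-endian bytes:
  [0]=0x5e  [1]=0xc6  [2]=0xf5  [3]=0xb2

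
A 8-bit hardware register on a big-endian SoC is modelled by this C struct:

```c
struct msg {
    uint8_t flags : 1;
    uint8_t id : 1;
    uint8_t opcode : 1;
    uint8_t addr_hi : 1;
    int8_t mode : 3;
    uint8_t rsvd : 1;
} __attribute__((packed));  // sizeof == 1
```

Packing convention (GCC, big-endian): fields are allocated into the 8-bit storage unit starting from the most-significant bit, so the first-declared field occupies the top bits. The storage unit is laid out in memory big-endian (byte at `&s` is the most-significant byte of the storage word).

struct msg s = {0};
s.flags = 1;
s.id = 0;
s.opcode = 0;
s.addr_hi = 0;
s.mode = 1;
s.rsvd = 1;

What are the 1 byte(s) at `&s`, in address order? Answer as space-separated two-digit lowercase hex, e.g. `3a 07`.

83

[7+:1] flags=1 & 0x1 = 0x1; word=0x80
[6+:1] id=0 & 0x1 = 0x0; word=0x80
[5+:1] opcode=0 & 0x1 = 0x0; word=0x80
[4+:1] addr_hi=0 & 0x1 = 0x0; word=0x80
[1+:3] mode=1 & 0x7 = 0x1; word=0x82
[0+:1] rsvd=1 & 0x1 = 0x1; word=0x83
word = 0x83 → big-endian bytes:
  [0]=0x83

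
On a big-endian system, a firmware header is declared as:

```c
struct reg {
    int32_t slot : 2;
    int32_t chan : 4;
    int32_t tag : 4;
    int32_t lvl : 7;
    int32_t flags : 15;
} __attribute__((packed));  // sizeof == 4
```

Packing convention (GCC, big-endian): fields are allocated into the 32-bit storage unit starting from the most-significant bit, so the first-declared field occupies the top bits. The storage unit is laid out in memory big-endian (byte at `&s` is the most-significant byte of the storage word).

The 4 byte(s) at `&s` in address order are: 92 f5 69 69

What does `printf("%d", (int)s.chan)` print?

4

[0]=0x92 [1]=0xf5 [2]=0x69 [3]=0x69 (big-endian) → word 0x92f56969
slot:2 @ bit 30 → (0x92f56969>>30)&0x3 = 0x2
chan:4 @ bit 26 → (0x92f56969>>26)&0xf = 0x4  ←
tag:4 @ bit 22 → (0x92f56969>>22)&0xf = 0xb
lvl:7 @ bit 15 → (0x92f56969>>15)&0x7f = 0x6a
flags:15 @ bit 0 → (0x92f56969>>0)&0x7fff = 0x6969
chan signed 4b, MSB=0: value = 4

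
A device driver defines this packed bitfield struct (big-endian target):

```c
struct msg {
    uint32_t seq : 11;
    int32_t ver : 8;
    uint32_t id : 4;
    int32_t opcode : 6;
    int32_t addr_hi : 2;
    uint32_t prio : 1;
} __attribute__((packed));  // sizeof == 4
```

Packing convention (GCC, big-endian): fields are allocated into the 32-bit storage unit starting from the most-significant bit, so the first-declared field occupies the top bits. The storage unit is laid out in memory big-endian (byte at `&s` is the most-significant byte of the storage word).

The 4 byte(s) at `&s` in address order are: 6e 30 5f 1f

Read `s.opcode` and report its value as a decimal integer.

-29

[0]=0x6e [1]=0x30 [2]=0x5f [3]=0x1f (big-endian) → word 0x6e305f1f
seq:11 @ bit 21 → (0x6e305f1f>>21)&0x7ff = 0x371
ver:8 @ bit 13 → (0x6e305f1f>>13)&0xff = 0x82
id:4 @ bit 9 → (0x6e305f1f>>9)&0xf = 0xf
opcode:6 @ bit 3 → (0x6e305f1f>>3)&0x3f = 0x23  ←
addr_hi:2 @ bit 1 → (0x6e305f1f>>1)&0x3 = 0x3
prio:1 @ bit 0 → (0x6e305f1f>>0)&0x1 = 0x1
opcode signed 6b, MSB=1: 35 - 64 = -29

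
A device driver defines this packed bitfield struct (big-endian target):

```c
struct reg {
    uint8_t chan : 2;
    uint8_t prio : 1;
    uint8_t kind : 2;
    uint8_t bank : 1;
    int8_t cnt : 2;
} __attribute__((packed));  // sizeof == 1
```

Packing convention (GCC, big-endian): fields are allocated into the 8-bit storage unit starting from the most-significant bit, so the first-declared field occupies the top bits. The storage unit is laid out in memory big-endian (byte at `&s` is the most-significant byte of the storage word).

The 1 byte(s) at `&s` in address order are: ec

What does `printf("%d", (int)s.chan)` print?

3

[0]=0xec (big-endian) → word 0xec
chan:2 @ bit 6 → (0xec>>6)&0x3 = 0x3  ←
prio:1 @ bit 5 → (0xec>>5)&0x1 = 0x1
kind:2 @ bit 3 → (0xec>>3)&0x3 = 0x1
bank:1 @ bit 2 → (0xec>>2)&0x1 = 0x1
cnt:2 @ bit 0 → (0xec>>0)&0x3 = 0x0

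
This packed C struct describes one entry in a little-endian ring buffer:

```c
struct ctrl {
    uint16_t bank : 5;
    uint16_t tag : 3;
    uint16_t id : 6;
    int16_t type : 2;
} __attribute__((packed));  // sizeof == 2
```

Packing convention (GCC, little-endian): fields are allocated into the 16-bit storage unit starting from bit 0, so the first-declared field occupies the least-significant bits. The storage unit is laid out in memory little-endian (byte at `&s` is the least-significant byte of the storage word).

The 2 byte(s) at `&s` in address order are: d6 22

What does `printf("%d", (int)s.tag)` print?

6

[0]=0xd6 [1]=0x22 (little-endian) → word 0x22d6
bank [0+:5] = (word>>0) & 0x1f = 22
tag [5+:3] = (word>>5) & 0x7 = 6  ←
id [8+:6] = (word>>8) & 0x3f = 34
type [14+:2] = (word>>14) & 0x3 = 0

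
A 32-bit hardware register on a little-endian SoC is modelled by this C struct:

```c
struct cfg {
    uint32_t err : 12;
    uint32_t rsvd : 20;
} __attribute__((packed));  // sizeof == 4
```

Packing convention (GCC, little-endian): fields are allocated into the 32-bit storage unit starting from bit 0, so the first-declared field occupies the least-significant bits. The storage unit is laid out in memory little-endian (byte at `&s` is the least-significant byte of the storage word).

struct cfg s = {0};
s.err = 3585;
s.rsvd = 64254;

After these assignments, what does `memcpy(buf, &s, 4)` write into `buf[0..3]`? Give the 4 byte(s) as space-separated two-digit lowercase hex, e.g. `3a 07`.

01 ee af 0f

[0+:12] err=3585 & 0xfff = 0xe01; word=0x00000e01
[12+:20] rsvd=64254 & 0xfffff = 0xfafe; word=0x0fafee01
word = 0x0fafee01 → little-endian bytes:
  [0]=0x01  [1]=0xee  [2]=0xaf  [3]=0x0f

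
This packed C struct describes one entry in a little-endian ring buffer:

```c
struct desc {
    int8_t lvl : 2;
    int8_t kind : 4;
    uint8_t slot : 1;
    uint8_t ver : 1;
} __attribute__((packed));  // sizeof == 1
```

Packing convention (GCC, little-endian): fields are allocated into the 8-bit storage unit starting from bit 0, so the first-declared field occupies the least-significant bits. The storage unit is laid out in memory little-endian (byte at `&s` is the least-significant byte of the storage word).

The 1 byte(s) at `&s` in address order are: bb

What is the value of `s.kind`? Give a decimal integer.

-2

[0]=0xbb (little-endian) → word 0xbb
lvl:2 @ bit 0 → (0xbb>>0)&0x3 = 0x3
kind:4 @ bit 2 → (0xbb>>2)&0xf = 0xe  ←
slot:1 @ bit 6 → (0xbb>>6)&0x1 = 0x0
ver:1 @ bit 7 → (0xbb>>7)&0x1 = 0x1
kind signed 4b, MSB=1: 14 - 16 = -2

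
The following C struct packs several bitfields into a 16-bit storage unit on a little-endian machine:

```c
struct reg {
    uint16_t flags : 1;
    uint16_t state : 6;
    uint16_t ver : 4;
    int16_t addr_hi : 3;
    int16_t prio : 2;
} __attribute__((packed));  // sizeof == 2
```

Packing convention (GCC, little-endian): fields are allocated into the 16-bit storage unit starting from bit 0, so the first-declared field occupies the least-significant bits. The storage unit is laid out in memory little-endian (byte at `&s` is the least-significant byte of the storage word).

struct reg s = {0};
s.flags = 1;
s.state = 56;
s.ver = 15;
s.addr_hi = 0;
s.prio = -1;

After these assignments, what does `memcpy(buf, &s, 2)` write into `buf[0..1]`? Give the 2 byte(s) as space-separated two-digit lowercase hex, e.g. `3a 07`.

flags (1b) val=1 bits=0x1 at bit 0: 0x0001
state (6b) val=56 bits=0x38 at bit 1: 0x0071
ver (4b) val=15 bits=0xf at bit 7: 0x07f1
addr_hi (3b) val=0 bits=0x0 at bit 11: 0x07f1
prio (2b) val=-1 bits=0x3 at bit 14: 0xc7f1
word = 0xc7f1 → little-endian bytes:
  [0]=0xf1  [1]=0xc7

f1 c7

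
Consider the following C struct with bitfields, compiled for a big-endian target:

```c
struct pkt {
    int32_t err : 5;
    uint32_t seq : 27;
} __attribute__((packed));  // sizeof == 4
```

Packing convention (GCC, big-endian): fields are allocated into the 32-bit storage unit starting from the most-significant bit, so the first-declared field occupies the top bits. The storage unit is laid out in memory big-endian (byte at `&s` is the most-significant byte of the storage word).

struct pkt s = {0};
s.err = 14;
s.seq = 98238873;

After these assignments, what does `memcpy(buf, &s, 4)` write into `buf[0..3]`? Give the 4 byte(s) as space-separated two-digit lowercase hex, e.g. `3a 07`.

75 db 01 99

err (5b) val=14 bits=0xe at bit 27: 0x70000000
seq (27b) val=98238873 bits=0x5db0199 at bit 0: 0x75db0199
word = 0x75db0199 → big-endian bytes:
  [0]=0x75  [1]=0xdb  [2]=0x01  [3]=0x99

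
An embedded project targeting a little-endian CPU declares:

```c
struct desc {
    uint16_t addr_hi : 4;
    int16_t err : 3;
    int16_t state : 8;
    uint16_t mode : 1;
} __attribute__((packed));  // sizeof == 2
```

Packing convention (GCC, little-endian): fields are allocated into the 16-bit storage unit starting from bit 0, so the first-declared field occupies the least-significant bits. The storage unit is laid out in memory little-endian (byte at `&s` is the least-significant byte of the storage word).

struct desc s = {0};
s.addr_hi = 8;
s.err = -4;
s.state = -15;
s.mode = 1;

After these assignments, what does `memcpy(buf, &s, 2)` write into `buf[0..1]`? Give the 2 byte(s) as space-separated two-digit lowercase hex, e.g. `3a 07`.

[0+:4] addr_hi=8 & 0xf = 0x8; word=0x0008
[4+:3] err=-4 & 0x7 = 0x4; word=0x0048
[7+:8] state=-15 & 0xff = 0xf1; word=0x78c8
[15+:1] mode=1 & 0x1 = 0x1; word=0xf8c8
word = 0xf8c8 → little-endian bytes:
  [0]=0xc8  [1]=0xf8

c8 f8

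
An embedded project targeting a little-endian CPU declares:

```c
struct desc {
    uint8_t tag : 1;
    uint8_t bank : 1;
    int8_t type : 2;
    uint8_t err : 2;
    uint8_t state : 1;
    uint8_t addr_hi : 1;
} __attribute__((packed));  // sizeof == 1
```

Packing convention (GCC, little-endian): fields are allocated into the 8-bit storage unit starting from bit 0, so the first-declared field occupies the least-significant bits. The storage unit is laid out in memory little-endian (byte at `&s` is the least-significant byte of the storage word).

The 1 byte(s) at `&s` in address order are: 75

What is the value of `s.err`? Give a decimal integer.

[0]=0x75 (little-endian) → word 0x75
tag:1 @ bit 0 → (0x75>>0)&0x1 = 0x1
bank:1 @ bit 1 → (0x75>>1)&0x1 = 0x0
type:2 @ bit 2 → (0x75>>2)&0x3 = 0x1
err:2 @ bit 4 → (0x75>>4)&0x3 = 0x3  ←
state:1 @ bit 6 → (0x75>>6)&0x1 = 0x1
addr_hi:1 @ bit 7 → (0x75>>7)&0x1 = 0x0

3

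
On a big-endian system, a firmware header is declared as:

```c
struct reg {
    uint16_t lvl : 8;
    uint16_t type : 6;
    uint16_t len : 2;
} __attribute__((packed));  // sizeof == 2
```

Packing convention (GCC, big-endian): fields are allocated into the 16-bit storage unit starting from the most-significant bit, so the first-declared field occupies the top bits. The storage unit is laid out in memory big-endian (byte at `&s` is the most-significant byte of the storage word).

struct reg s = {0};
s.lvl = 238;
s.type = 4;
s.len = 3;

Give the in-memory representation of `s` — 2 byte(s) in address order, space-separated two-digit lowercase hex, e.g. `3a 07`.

ee 13

[8+:8] lvl=238 & 0xff = 0xee; word=0xee00
[2+:6] type=4 & 0x3f = 0x4; word=0xee10
[0+:2] len=3 & 0x3 = 0x3; word=0xee13
word = 0xee13 → big-endian bytes:
  [0]=0xee  [1]=0x13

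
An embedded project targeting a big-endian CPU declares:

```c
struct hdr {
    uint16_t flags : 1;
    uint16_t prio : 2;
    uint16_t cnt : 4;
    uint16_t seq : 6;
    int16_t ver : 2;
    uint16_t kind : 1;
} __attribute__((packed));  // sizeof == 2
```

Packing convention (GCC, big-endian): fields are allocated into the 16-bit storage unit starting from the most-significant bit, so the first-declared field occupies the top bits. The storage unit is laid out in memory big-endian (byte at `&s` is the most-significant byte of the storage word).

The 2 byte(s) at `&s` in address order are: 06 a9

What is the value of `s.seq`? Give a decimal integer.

[0]=0x06 [1]=0xa9 (big-endian) → word 0x06a9
flags [15+:1] = (word>>15) & 0x1 = 0
prio [13+:2] = (word>>13) & 0x3 = 0
cnt [9+:4] = (word>>9) & 0xf = 3
seq [3+:6] = (word>>3) & 0x3f = 21  ←
ver [1+:2] = (word>>1) & 0x3 = 0
kind [0+:1] = (word>>0) & 0x1 = 1

21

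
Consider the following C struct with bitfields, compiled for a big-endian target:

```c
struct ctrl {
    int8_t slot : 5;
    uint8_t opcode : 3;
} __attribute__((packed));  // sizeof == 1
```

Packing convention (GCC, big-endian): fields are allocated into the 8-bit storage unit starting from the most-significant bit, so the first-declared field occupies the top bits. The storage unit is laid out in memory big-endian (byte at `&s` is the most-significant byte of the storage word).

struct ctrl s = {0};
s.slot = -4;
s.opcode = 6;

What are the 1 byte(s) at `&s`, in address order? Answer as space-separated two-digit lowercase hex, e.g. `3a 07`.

slot (5b) val=-4 bits=0x1c at bit 3: 0xe0
opcode (3b) val=6 bits=0x6 at bit 0: 0xe6
word = 0xe6 → big-endian bytes:
  [0]=0xe6

e6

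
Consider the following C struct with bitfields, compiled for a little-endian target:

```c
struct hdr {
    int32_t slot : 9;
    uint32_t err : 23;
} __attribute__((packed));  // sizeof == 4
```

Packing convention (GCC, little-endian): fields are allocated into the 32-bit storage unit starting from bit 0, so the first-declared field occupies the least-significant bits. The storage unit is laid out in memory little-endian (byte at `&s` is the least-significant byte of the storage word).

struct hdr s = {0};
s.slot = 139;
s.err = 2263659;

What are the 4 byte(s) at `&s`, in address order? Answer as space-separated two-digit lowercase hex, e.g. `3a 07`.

8b d6 14 45

slot:9 = 139 → 0x8b << 0 → word 0x0000008b
err:23 = 2263659 → 0x228a6b << 9 → word 0x4514d68b
word = 0x4514d68b → little-endian bytes:
  [0]=0x8b  [1]=0xd6  [2]=0x14  [3]=0x45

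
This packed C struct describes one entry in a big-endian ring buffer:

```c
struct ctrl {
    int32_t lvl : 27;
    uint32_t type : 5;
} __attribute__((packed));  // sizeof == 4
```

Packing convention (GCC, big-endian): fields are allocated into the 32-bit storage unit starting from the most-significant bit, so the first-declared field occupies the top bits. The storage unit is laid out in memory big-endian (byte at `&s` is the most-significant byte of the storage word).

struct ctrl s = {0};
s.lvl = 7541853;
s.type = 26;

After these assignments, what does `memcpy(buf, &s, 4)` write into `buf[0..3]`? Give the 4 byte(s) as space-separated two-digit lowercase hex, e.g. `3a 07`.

0e 62 8b ba

[5+:27] lvl=7541853 & 0x7ffffff = 0x73145d; word=0x0e628ba0
[0+:5] type=26 & 0x1f = 0x1a; word=0x0e628bba
word = 0x0e628bba → big-endian bytes:
  [0]=0x0e  [1]=0x62  [2]=0x8b  [3]=0xba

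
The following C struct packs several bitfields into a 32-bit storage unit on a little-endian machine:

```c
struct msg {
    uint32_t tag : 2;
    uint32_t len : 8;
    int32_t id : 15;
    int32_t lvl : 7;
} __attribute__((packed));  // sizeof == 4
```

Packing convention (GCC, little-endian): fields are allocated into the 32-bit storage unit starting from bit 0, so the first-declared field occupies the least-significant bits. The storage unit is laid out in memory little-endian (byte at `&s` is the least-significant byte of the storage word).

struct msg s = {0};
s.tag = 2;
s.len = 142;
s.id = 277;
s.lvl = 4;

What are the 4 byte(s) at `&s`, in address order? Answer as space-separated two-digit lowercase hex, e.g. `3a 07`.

3a 56 04 08

tag:2 = 2 → 0x2 << 0 → word 0x00000002
len:8 = 142 → 0x8e << 2 → word 0x0000023a
id:15 = 277 → 0x115 << 10 → word 0x0004563a
lvl:7 = 4 → 0x4 << 25 → word 0x0804563a
word = 0x0804563a → little-endian bytes:
  [0]=0x3a  [1]=0x56  [2]=0x04  [3]=0x08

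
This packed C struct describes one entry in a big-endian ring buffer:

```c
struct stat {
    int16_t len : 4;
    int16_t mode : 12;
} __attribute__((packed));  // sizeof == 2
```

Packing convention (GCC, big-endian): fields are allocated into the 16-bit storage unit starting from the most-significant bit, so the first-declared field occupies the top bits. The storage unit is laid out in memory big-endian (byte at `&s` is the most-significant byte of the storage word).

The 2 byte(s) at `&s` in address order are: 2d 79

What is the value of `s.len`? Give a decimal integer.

[0]=0x2d [1]=0x79 (big-endian) → word 0x2d79
len:4 @ bit 12 → (0x2d79>>12)&0xf = 0x2  ←
mode:12 @ bit 0 → (0x2d79>>0)&0xfff = 0xd79
len signed 4b, MSB=0: value = 2

2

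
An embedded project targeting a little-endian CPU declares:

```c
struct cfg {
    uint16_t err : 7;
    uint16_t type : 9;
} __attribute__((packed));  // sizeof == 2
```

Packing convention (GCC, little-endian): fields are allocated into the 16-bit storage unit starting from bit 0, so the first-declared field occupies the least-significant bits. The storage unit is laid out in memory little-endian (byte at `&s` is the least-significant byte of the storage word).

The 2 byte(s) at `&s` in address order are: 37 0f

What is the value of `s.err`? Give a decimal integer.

[0]=0x37 [1]=0x0f (little-endian) → word 0x0f37
err:7 @ bit 0 → (0x0f37>>0)&0x7f = 0x37  ←
type:9 @ bit 7 → (0x0f37>>7)&0x1ff = 0x1e

55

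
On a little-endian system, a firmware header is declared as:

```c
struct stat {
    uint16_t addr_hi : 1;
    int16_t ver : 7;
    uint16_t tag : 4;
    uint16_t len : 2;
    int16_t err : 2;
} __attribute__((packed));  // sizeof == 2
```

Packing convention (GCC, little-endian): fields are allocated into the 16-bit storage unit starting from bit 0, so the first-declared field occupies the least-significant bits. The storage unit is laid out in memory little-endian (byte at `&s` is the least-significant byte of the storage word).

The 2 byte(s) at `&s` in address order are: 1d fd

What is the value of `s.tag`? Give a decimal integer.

13

[0]=0x1d [1]=0xfd (little-endian) → word 0xfd1d
addr_hi:1 @ bit 0 → (0xfd1d>>0)&0x1 = 0x1
ver:7 @ bit 1 → (0xfd1d>>1)&0x7f = 0xe
tag:4 @ bit 8 → (0xfd1d>>8)&0xf = 0xd  ←
len:2 @ bit 12 → (0xfd1d>>12)&0x3 = 0x3
err:2 @ bit 14 → (0xfd1d>>14)&0x3 = 0x3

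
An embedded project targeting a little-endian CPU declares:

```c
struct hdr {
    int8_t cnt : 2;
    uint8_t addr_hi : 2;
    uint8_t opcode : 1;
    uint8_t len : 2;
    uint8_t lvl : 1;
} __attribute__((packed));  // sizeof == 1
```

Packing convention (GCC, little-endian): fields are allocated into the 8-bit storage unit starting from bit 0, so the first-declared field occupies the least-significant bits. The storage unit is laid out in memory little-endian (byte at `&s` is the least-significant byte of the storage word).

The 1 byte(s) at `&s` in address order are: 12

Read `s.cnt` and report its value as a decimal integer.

-2

[0]=0x12 (little-endian) → word 0x12
cnt:2 @ bit 0 → (0x12>>0)&0x3 = 0x2  ←
addr_hi:2 @ bit 2 → (0x12>>2)&0x3 = 0x0
opcode:1 @ bit 4 → (0x12>>4)&0x1 = 0x1
len:2 @ bit 5 → (0x12>>5)&0x3 = 0x0
lvl:1 @ bit 7 → (0x12>>7)&0x1 = 0x0
cnt signed 2b, MSB=1: 2 - 4 = -2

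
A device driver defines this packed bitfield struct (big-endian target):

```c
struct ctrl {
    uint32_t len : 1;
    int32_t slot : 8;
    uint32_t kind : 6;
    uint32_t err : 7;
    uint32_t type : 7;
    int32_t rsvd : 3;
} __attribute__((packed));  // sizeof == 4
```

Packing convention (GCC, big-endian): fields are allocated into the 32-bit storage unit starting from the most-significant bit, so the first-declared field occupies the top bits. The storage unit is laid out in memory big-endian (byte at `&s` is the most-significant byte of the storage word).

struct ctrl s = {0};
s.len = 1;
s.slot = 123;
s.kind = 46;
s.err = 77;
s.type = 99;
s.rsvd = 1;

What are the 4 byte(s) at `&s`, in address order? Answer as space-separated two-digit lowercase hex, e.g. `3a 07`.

bd dd 37 19

[31+:1] len=1 & 0x1 = 0x1; word=0x80000000
[23+:8] slot=123 & 0xff = 0x7b; word=0xbd800000
[17+:6] kind=46 & 0x3f = 0x2e; word=0xbddc0000
[10+:7] err=77 & 0x7f = 0x4d; word=0xbddd3400
[3+:7] type=99 & 0x7f = 0x63; word=0xbddd3718
[0+:3] rsvd=1 & 0x7 = 0x1; word=0xbddd3719
word = 0xbddd3719 → big-endian bytes:
  [0]=0xbd  [1]=0xdd  [2]=0x37  [3]=0x19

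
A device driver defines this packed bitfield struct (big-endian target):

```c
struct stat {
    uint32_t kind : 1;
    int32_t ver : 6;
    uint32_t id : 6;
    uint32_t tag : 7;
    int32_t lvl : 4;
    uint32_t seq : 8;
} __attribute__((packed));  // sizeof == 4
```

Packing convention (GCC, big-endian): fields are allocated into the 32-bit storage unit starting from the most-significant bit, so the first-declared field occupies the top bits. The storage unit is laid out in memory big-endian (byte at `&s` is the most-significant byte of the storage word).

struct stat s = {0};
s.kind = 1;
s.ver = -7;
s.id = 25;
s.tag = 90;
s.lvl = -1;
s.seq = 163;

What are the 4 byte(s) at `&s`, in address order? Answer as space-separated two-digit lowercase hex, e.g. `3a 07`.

kind (1b) val=1 bits=0x1 at bit 31: 0x80000000
ver (6b) val=-7 bits=0x39 at bit 25: 0xf2000000
id (6b) val=25 bits=0x19 at bit 19: 0xf2c80000
tag (7b) val=90 bits=0x5a at bit 12: 0xf2cda000
lvl (4b) val=-1 bits=0xf at bit 8: 0xf2cdaf00
seq (8b) val=163 bits=0xa3 at bit 0: 0xf2cdafa3
word = 0xf2cdafa3 → big-endian bytes:
  [0]=0xf2  [1]=0xcd  [2]=0xaf  [3]=0xa3

f2 cd af a3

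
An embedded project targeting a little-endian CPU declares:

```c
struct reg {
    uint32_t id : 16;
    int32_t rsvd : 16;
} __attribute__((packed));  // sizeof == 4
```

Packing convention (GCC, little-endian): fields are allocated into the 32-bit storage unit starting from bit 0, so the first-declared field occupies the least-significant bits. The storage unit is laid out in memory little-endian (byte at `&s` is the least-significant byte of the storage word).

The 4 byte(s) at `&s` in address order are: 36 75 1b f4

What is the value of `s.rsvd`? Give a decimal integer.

[0]=0x36 [1]=0x75 [2]=0x1b [3]=0xf4 (little-endian) → word 0xf41b7536
id [0+:16] = (word>>0) & 0xffff = 30006
rsvd [16+:16] = (word>>16) & 0xffff = 62491  ←
rsvd signed 16b, MSB=1: 62491 - 65536 = -3045

-3045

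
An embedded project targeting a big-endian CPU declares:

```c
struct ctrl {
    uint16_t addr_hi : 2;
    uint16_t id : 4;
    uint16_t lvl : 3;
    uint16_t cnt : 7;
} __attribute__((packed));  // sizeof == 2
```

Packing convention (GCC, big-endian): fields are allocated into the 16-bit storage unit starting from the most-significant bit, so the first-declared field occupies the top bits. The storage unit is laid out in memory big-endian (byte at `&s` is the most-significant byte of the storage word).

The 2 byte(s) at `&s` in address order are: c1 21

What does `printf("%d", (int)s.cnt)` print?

33

[0]=0xc1 [1]=0x21 (big-endian) → word 0xc121
addr_hi [14+:2] = (word>>14) & 0x3 = 3
id [10+:4] = (word>>10) & 0xf = 0
lvl [7+:3] = (word>>7) & 0x7 = 2
cnt [0+:7] = (word>>0) & 0x7f = 33  ←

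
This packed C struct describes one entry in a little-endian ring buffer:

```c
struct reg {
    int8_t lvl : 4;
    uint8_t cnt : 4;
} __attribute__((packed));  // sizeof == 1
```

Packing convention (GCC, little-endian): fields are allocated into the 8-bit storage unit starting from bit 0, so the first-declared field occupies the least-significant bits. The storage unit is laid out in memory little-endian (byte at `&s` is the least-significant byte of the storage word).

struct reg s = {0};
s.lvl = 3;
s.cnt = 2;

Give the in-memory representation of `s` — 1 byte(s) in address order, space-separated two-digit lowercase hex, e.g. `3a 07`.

23

[0+:4] lvl=3 & 0xf = 0x3; word=0x03
[4+:4] cnt=2 & 0xf = 0x2; word=0x23
word = 0x23 → little-endian bytes:
  [0]=0x23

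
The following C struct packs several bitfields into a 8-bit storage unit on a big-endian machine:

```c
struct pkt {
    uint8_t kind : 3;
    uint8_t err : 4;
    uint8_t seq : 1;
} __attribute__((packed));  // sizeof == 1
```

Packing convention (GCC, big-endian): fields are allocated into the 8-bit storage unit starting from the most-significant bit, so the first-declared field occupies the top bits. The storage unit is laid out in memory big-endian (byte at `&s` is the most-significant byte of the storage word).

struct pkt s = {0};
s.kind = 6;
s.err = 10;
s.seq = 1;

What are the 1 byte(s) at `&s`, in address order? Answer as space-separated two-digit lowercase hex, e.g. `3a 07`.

[5+:3] kind=6 & 0x7 = 0x6; word=0xc0
[1+:4] err=10 & 0xf = 0xa; word=0xd4
[0+:1] seq=1 & 0x1 = 0x1; word=0xd5
word = 0xd5 → big-endian bytes:
  [0]=0xd5

d5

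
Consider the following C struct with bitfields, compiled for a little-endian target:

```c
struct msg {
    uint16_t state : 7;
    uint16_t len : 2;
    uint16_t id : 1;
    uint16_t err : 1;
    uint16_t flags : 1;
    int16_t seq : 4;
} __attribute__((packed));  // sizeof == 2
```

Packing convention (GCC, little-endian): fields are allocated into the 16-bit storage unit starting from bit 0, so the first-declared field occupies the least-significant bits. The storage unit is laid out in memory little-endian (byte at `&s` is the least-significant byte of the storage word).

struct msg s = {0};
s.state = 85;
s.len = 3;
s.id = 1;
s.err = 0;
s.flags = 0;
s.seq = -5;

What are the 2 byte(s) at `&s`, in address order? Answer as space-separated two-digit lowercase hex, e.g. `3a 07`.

[0+:7] state=85 & 0x7f = 0x55; word=0x0055
[7+:2] len=3 & 0x3 = 0x3; word=0x01d5
[9+:1] id=1 & 0x1 = 0x1; word=0x03d5
[10+:1] err=0 & 0x1 = 0x0; word=0x03d5
[11+:1] flags=0 & 0x1 = 0x0; word=0x03d5
[12+:4] seq=-5 & 0xf = 0xb; word=0xb3d5
word = 0xb3d5 → little-endian bytes:
  [0]=0xd5  [1]=0xb3

d5 b3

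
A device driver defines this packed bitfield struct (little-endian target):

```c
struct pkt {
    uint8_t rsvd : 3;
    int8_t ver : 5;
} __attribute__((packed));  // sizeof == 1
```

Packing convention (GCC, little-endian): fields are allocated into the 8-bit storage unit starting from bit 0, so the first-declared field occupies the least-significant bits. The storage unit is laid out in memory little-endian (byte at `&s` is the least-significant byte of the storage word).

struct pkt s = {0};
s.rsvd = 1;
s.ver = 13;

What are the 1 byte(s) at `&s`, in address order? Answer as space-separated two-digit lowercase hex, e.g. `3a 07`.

69

rsvd:3 = 1 → 0x1 << 0 → word 0x01
ver:5 = 13 → 0xd << 3 → word 0x69
word = 0x69 → little-endian bytes:
  [0]=0x69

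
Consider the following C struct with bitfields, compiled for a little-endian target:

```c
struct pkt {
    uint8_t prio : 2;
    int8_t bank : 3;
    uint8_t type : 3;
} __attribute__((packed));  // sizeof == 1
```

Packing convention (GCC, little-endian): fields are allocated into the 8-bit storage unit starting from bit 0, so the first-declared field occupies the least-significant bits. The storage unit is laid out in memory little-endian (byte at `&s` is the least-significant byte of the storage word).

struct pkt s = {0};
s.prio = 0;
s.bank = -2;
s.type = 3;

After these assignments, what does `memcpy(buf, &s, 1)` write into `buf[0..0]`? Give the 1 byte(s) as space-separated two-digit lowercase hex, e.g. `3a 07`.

78

[0+:2] prio=0 & 0x3 = 0x0; word=0x00
[2+:3] bank=-2 & 0x7 = 0x6; word=0x18
[5+:3] type=3 & 0x7 = 0x3; word=0x78
word = 0x78 → little-endian bytes:
  [0]=0x78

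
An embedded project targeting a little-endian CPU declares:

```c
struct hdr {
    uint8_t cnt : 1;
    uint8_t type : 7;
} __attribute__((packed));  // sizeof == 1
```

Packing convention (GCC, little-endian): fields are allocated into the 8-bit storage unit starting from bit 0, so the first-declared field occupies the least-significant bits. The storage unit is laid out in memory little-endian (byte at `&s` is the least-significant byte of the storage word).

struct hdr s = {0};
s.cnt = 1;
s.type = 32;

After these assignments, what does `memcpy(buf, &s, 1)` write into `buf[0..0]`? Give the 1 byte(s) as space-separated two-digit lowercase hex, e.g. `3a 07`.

[0+:1] cnt=1 & 0x1 = 0x1; word=0x01
[1+:7] type=32 & 0x7f = 0x20; word=0x41
word = 0x41 → little-endian bytes:
  [0]=0x41

41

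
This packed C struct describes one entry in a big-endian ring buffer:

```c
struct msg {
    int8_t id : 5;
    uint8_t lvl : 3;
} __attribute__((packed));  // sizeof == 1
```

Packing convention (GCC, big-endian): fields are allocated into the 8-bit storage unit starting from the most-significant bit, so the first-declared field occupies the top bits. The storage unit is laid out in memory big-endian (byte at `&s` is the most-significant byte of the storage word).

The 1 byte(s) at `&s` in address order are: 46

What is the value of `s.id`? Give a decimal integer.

[0]=0x46 (big-endian) → word 0x46
id:5 @ bit 3 → (0x46>>3)&0x1f = 0x8  ←
lvl:3 @ bit 0 → (0x46>>0)&0x7 = 0x6
id signed 5b, MSB=0: value = 8

8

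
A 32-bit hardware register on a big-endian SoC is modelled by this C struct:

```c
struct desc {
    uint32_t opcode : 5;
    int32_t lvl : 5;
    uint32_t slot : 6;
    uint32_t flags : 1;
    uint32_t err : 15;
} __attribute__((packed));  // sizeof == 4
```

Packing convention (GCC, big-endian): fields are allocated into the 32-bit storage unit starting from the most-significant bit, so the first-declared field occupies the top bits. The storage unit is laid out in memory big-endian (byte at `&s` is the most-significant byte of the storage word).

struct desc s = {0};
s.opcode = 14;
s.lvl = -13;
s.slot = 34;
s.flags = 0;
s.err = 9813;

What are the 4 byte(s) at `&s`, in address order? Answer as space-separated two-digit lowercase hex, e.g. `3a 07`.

74 e2 26 55

opcode:5 = 14 → 0xe << 27 → word 0x70000000
lvl:5 = -13 → 0x13 << 22 → word 0x74c00000
slot:6 = 34 → 0x22 << 16 → word 0x74e20000
flags:1 = 0 → 0x0 << 15 → word 0x74e20000
err:15 = 9813 → 0x2655 << 0 → word 0x74e22655
word = 0x74e22655 → big-endian bytes:
  [0]=0x74  [1]=0xe2  [2]=0x26  [3]=0x55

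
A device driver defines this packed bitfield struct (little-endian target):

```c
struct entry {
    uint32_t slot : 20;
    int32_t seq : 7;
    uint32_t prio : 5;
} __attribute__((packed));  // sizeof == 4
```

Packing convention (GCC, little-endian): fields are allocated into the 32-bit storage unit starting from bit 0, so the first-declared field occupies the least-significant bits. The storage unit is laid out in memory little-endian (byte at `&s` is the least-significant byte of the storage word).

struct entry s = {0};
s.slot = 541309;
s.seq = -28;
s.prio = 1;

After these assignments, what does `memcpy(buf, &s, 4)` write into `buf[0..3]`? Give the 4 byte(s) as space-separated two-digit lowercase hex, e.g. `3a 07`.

7d 42 48 0e

[0+:20] slot=541309 & 0xfffff = 0x8427d; word=0x0008427d
[20+:7] seq=-28 & 0x7f = 0x64; word=0x0648427d
[27+:5] prio=1 & 0x1f = 0x1; word=0x0e48427d
word = 0x0e48427d → little-endian bytes:
  [0]=0x7d  [1]=0x42  [2]=0x48  [3]=0x0e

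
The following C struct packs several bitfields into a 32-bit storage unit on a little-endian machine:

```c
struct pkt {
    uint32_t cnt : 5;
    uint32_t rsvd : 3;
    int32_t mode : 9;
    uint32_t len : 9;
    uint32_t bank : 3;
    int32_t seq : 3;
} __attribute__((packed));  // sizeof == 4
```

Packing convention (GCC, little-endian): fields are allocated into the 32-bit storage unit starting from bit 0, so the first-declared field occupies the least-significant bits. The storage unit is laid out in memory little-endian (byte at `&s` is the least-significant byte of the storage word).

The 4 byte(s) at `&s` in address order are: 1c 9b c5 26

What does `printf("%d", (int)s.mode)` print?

-101

[0]=0x1c [1]=0x9b [2]=0xc5 [3]=0x26 (little-endian) → word 0x26c59b1c
cnt:5 @ bit 0 → (0x26c59b1c>>0)&0x1f = 0x1c
rsvd:3 @ bit 5 → (0x26c59b1c>>5)&0x7 = 0x0
mode:9 @ bit 8 → (0x26c59b1c>>8)&0x1ff = 0x19b  ←
len:9 @ bit 17 → (0x26c59b1c>>17)&0x1ff = 0x162
bank:3 @ bit 26 → (0x26c59b1c>>26)&0x7 = 0x1
seq:3 @ bit 29 → (0x26c59b1c>>29)&0x7 = 0x1
mode signed 9b, MSB=1: 411 - 512 = -101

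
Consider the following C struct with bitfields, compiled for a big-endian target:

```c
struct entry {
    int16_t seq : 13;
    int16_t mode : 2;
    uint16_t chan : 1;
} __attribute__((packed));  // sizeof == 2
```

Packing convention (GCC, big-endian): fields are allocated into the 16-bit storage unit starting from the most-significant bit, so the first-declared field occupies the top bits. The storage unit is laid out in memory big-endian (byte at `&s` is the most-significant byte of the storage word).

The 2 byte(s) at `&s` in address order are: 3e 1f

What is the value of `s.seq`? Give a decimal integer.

1987

[0]=0x3e [1]=0x1f (big-endian) → word 0x3e1f
seq:13 @ bit 3 → (0x3e1f>>3)&0x1fff = 0x7c3  ←
mode:2 @ bit 1 → (0x3e1f>>1)&0x3 = 0x3
chan:1 @ bit 0 → (0x3e1f>>0)&0x1 = 0x1
seq signed 13b, MSB=0: value = 1987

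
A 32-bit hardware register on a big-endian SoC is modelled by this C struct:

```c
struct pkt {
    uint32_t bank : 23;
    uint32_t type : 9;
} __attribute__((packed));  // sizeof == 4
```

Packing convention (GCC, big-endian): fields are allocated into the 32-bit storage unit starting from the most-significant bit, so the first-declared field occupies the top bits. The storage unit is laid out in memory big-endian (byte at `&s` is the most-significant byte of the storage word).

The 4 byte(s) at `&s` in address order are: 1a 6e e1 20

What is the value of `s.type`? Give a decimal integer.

[0]=0x1a [1]=0x6e [2]=0xe1 [3]=0x20 (big-endian) → word 0x1a6ee120
bank:23 @ bit 9 → (0x1a6ee120>>9)&0x7fffff = 0xd3770
type:9 @ bit 0 → (0x1a6ee120>>0)&0x1ff = 0x120  ←

288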